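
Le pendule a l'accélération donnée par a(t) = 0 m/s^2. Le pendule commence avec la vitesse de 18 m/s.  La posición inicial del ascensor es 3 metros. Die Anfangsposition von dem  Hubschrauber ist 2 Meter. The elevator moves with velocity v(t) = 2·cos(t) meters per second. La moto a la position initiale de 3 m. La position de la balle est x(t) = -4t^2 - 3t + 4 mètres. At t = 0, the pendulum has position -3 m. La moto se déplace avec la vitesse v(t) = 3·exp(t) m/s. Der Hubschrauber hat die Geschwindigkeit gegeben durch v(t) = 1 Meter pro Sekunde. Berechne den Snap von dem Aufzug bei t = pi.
Ausgehend von der Geschwindigkeit v(t) = 2·cos(t), nehmen wir 3 Ableitungen. Die Ableitung von der Geschwindigkeit ergibt die Beschleunigung: a(t) = -2·sin(t). Die Ableitung von der Beschleunigung ergibt den Ruck: j(t) = -2·cos(t). Die Ableitung von dem Ruck ergibt den Snap: s(t) = 2·sin(t). Wir haben den Snap s(t) = 2·sin(t). Durch Einsetzen von t = pi: s(pi) = 0.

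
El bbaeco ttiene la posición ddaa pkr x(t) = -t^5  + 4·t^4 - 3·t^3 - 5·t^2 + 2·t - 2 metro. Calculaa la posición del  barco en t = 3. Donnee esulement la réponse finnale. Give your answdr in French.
La position à t = 3 est x = -41.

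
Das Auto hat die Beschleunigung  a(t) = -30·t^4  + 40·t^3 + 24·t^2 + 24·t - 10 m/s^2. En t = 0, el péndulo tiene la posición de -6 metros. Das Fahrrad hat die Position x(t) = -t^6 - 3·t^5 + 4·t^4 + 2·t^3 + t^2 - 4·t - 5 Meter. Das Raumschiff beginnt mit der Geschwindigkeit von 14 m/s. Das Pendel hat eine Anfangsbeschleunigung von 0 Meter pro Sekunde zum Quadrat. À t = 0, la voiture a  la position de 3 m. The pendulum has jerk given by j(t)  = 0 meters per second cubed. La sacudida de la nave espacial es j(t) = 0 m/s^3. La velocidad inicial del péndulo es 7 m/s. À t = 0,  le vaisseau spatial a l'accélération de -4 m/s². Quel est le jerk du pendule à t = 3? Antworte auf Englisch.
From the given jerk equation j(t) = 0, we substitute t = 3 to get j = 0.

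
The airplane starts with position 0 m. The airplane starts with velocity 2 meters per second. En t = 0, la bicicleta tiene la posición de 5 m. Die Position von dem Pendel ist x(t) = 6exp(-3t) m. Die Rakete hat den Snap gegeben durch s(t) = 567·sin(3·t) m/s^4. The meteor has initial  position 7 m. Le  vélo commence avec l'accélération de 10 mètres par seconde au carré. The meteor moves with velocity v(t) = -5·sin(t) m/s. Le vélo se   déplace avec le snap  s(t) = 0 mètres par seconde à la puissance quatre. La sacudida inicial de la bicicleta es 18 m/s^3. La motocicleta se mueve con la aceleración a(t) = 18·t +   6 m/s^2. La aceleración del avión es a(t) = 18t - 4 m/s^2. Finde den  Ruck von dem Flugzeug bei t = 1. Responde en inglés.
We must differentiate our acceleration equation a(t) = 18·t - 4 1 time. Taking d/dt of a(t), we find j(t) = 18. From the given jerk equation j(t) = 18, we substitute t = 1 to get j = 18.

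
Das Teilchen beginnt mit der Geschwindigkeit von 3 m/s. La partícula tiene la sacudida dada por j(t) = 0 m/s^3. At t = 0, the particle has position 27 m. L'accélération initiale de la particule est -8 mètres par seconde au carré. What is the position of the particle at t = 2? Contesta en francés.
Nous devons intégrer notre équation du jerk j(t) = 0 3 fois. La primitive du jerk est l'accélération. En utilisant a(0) = -8, nous obtenons a(t) = -8. En prenant ∫a(t)dt et en appliquant v(0) = 3, nous trouvons v(t) = 3 - 8·t. En prenant ∫v(t)dt et en appliquant x(0) = 27, nous trouvons x(t) = -4·t^2 + 3·t + 27. De l'équation de la position x(t) = -4·t^2 + 3·t + 27, nous substituons t = 2 pour obtenir x = 17.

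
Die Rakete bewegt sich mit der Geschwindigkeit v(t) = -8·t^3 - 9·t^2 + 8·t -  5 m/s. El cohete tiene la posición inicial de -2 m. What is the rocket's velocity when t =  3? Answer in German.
Wir haben die Geschwindigkeit v(t) = -8·t^3 - 9·t^2 + 8·t - 5. Durch Einsetzen von t = 3: v(3) = -278.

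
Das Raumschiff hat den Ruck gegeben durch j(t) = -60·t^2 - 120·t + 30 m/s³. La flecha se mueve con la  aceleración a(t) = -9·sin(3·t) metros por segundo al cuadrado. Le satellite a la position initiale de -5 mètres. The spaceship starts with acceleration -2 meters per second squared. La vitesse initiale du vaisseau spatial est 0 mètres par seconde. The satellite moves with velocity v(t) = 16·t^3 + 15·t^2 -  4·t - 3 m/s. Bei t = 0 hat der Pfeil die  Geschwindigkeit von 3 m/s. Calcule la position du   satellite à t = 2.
Pour résoudre ceci, nous devons prendre 1 primitive de notre équation de la vitesse v(t) = 16·t^3 + 15·t^2 - 4·t - 3. En intégrant la vitesse et en utilisant la condition initiale x(0) = -5, nous obtenons x(t) = 4·t^4 + 5·t^3 - 2·t^2 - 3·t - 5. De l'équation de la position x(t) = 4·t^4 + 5·t^3 - 2·t^2 - 3·t - 5, nous substituons t = 2 pour obtenir x = 85.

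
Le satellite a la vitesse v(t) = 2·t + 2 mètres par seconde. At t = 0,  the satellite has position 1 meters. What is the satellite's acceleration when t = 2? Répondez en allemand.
Wir müssen unsere Gleichung für die Geschwindigkeit v(t) = 2·t + 2 1-mal ableiten. Durch Ableiten von der Geschwindigkeit erhalten wir die Beschleunigung: a(t) = 2. Wir haben die Beschleunigung a(t) = 2. Durch Einsetzen von t = 2: a(2) = 2.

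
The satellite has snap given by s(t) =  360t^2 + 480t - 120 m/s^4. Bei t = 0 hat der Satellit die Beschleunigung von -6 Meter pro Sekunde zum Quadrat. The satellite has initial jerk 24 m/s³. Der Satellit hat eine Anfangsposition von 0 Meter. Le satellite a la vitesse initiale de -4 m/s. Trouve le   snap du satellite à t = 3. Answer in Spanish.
Tenemos el snap s(t) = 360·t^2 + 480·t - 120. Sustituyendo t = 3: s(3) = 4560.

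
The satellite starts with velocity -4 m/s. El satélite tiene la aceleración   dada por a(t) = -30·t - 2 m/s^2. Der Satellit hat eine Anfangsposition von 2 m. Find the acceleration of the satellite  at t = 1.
Using a(t) = -30·t - 2 and substituting t = 1, we find a = -32.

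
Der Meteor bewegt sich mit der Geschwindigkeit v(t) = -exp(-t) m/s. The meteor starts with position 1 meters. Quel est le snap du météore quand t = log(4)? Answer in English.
We must differentiate our velocity equation v(t) = -exp(-t) 3 times. The derivative of velocity gives acceleration: a(t) = exp(-t). Differentiating acceleration, we get jerk: j(t) = -exp(-t). Differentiating jerk, we get snap: s(t) = exp(-t). From the given snap equation s(t) = exp(-t), we substitute t = log(4) to get s = 1/4.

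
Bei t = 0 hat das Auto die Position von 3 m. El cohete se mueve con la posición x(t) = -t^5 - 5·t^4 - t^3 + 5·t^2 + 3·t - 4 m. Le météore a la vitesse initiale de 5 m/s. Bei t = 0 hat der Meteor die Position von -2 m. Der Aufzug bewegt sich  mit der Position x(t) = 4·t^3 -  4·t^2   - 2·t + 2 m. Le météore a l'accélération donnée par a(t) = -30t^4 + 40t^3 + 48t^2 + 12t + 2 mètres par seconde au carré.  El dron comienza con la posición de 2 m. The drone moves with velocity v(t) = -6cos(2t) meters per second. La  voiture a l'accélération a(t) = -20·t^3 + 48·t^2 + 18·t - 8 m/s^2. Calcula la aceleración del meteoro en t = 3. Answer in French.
Nous avons l'accélération a(t) = -30·t^4 + 40·t^3 + 48·t^2 + 12·t + 2. En substituant t = 3: a(3) = -880.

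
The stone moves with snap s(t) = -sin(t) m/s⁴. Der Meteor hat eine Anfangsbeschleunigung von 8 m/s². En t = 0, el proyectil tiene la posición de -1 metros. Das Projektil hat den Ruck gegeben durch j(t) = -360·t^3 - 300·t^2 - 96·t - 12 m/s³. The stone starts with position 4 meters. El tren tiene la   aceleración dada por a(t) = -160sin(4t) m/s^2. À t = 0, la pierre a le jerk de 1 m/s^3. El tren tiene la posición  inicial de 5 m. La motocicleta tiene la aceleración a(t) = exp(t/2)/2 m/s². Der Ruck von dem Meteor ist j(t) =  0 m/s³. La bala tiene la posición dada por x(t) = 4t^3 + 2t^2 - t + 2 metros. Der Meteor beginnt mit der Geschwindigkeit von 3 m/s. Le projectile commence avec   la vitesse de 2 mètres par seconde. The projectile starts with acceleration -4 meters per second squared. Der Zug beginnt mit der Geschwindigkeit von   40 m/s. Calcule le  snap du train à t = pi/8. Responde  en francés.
Nous devons dériver notre équation de l'accélération a(t) = -160·sin(4·t) 2 fois. En dérivant l'accélération, nous obtenons le jerk: j(t) = -640·cos(4·t). La dérivée du jerk donne le snap: s(t) = 2560·sin(4·t). Nous avons le snap s(t) = 2560·sin(4·t). En substituant t = pi/8: s(pi/8) = 2560.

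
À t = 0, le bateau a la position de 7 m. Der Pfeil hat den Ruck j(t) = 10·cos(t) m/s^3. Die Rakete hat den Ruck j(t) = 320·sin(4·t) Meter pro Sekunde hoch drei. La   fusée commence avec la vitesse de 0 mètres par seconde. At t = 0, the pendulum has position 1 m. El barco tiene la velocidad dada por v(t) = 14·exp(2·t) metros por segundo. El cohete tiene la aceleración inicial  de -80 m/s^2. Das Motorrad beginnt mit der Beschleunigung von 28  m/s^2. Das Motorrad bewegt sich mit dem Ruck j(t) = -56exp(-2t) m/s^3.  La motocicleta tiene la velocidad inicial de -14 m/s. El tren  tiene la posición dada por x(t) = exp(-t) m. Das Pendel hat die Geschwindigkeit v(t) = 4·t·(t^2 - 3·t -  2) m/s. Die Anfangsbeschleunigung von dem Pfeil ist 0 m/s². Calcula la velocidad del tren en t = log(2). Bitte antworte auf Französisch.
Pour résoudre ceci, nous devons prendre 1 dérivée de notre équation de la position x(t) = exp(-t). En prenant d/dt de x(t), nous trouvons v(t) = -exp(-t). En utilisant v(t) = -exp(-t) et en substituant t = log(2), nous trouvons v = -1/2.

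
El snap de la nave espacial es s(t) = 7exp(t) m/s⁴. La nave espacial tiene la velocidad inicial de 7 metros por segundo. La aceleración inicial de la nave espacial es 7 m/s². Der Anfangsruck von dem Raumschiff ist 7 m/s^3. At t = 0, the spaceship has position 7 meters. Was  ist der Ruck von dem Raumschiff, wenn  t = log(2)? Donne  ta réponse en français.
Nous devons intégrer notre équation du snap s(t) = 7·exp(t) 1 fois. La primitive du snap est le jerk. En utilisant j(0) = 7, nous obtenons j(t) = 7·exp(t). Nous avons le jerk j(t) = 7·exp(t). En substituant t = log(2): j(log(2)) = 14.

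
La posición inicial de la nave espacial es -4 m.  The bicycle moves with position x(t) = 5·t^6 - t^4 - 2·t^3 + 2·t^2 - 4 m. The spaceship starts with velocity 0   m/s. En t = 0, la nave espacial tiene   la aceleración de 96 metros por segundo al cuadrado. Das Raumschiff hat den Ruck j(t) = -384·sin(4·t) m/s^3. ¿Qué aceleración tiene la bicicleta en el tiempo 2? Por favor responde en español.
Debemos derivar nuestra ecuación de la posición x(t) = 5·t^6 - t^4 - 2·t^3 + 2·t^2 - 4 2 veces. Tomando d/dt de x(t), encontramos v(t) = 30·t^5 - 4·t^3 - 6·t^2 + 4·t. La derivada de la velocidad da la aceleración: a(t) = 150·t^4 - 12·t^2 - 12·t + 4. Tenemos la aceleración a(t) = 150·t^4 - 12·t^2 - 12·t + 4. Sustituyendo t = 2: a(2) = 2332.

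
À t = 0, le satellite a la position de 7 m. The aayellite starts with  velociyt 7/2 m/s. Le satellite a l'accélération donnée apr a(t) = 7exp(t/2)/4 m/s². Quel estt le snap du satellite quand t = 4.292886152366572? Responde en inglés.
Starting from acceleration a(t) = 7·exp(t/2)/4, we take 2 derivatives. Differentiating acceleration, we get jerk: j(t) = 7·exp(t/2)/8. Differentiating jerk, we get snap: s(t) = 7·exp(t/2)/16. Using s(t) = 7·exp(t/2)/16 and substituting t = 4.292886152366572, we find s = 3.74253991654711.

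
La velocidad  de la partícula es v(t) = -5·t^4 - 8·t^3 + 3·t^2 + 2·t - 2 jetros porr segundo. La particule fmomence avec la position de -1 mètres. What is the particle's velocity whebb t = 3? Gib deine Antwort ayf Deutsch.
Wir haben die Geschwindigkeit v(t) = -5·t^4 - 8·t^3 + 3·t^2 + 2·t - 2. Durch Einsetzen von t = 3: v(3) = -590.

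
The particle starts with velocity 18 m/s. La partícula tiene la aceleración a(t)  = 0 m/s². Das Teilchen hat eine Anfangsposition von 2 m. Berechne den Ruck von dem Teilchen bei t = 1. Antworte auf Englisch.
Starting from acceleration a(t) = 0, we take 1 derivative. The derivative of acceleration gives jerk: j(t) = 0. Using j(t) = 0 and substituting t = 1, we find j = 0.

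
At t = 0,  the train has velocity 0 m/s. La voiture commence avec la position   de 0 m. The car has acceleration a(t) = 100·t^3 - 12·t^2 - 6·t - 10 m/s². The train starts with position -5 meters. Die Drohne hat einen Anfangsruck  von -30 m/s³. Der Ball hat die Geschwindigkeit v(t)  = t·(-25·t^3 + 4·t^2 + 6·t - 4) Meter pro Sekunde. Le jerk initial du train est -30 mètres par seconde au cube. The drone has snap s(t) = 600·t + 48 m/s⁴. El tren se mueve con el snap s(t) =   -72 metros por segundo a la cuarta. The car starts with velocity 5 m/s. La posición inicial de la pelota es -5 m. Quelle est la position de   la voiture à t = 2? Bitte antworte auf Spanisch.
Para resolver esto, necesitamos tomar 2 antiderivadas de nuestra ecuación de la aceleración a(t) = 100·t^3 - 12·t^2 - 6·t - 10. La antiderivada de la aceleración, con v(0) = 5, da la velocidad: v(t) = 25·t^4 - 4·t^3 - 3·t^2 - 10·t + 5. La antiderivada de la velocidad es la posición. Usando x(0) = 0, obtenemos x(t) = 5·t^5 - t^4 - t^3 - 5·t^2 + 5·t. Usando x(t) = 5·t^5 - t^4 - t^3 - 5·t^2 + 5·t y sustituyendo t = 2, encontramos x = 126.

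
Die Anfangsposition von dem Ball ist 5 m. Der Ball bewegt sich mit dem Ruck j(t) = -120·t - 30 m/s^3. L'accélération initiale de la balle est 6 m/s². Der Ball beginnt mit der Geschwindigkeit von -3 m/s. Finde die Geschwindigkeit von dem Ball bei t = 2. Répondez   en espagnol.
Necesitamos integrar nuestra ecuación de la sacudida j(t) = -120·t - 30 2 veces. Tomando ∫j(t)dt y aplicando a(0) = 6, encontramos a(t) = -60·t^2 - 30·t + 6. Integrando la aceleración y usando la condición inicial v(0) = -3, obtenemos v(t) = -20·t^3 - 15·t^2 + 6·t - 3. De la ecuación de la velocidad v(t) = -20·t^3 - 15·t^2 + 6·t - 3, sustituimos t = 2 para obtener v = -211.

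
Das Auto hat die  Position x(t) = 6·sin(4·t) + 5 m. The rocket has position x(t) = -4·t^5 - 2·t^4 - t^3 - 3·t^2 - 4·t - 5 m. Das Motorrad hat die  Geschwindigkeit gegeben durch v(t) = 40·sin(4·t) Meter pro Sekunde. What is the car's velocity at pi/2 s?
To solve this, we need to take 1 derivative of our position equation x(t) = 6·sin(4·t) + 5. Differentiating position, we get velocity: v(t) = 24·cos(4·t). Using v(t) = 24·cos(4·t) and substituting t = pi/2, we find v = 24.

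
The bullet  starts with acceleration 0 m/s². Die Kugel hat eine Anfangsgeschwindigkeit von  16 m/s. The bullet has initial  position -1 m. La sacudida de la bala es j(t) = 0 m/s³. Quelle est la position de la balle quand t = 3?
Pour résoudre ceci, nous devons prendre 3 primitives de notre équation du jerk j(t) = 0. La primitive du jerk est l'accélération. En utilisant a(0) = 0, nous obtenons a(t) = 0. En intégrant l'accélération et en utilisant la condition initiale v(0) = 16, nous obtenons v(t) = 16. L'intégrale de la vitesse, avec x(0) = -1, donne la position: x(t) = 16·t - 1. De l'équation de la position x(t) = 16·t - 1, nous substituons t = 3 pour obtenir x = 47.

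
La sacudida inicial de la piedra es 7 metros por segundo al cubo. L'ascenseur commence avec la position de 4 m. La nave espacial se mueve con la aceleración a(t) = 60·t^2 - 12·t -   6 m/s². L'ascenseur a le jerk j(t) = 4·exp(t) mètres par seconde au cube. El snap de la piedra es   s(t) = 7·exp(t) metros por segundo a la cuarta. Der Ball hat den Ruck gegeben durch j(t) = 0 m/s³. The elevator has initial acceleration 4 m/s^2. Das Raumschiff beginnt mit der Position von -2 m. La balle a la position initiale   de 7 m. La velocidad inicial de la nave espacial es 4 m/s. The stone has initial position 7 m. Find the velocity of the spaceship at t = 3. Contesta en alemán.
Wir müssen unsere Gleichung für die Beschleunigung a(t) = 60·t^2 - 12·t - 6 1-mal integrieren. Das Integral von der Beschleunigung ist die Geschwindigkeit. Mit v(0) = 4 erhalten wir v(t) = 20·t^3 - 6·t^2 - 6·t + 4. Wir haben die Geschwindigkeit v(t) = 20·t^3 - 6·t^2 - 6·t + 4. Durch Einsetzen von t = 3: v(3) = 472.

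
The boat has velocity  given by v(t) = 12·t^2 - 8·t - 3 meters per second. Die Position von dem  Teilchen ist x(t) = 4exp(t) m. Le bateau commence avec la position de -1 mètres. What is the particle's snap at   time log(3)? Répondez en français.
Pour résoudre ceci, nous devons prendre 4 dérivées de notre équation de la position x(t) = 4·exp(t). En prenant d/dt de x(t), nous trouvons v(t) = 4·exp(t). En dérivant la vitesse, nous obtenons l'accélération: a(t) = 4·exp(t). En dérivant l'accélération, nous obtenons le jerk: j(t) = 4·exp(t). La dérivée du jerk donne le snap: s(t) = 4·exp(t). Nous avons le snap s(t) = 4·exp(t). En substituant t = log(3): s(log(3)) = 12.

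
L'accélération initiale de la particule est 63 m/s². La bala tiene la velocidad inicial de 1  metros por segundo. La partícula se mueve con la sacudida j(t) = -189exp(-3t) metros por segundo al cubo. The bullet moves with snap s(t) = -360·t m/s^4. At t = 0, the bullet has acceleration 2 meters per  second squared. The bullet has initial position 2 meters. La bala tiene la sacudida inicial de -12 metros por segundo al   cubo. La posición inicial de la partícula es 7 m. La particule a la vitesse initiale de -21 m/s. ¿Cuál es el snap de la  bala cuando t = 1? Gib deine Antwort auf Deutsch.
Aus der Gleichung für den Snap s(t) = -360·t, setzen wir t = 1 ein und erhalten s = -360.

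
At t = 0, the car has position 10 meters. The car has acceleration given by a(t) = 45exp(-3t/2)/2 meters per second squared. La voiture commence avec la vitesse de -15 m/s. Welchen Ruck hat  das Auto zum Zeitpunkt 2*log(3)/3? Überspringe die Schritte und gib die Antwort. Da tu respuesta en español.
j(2*log(3)/3) = -45/4.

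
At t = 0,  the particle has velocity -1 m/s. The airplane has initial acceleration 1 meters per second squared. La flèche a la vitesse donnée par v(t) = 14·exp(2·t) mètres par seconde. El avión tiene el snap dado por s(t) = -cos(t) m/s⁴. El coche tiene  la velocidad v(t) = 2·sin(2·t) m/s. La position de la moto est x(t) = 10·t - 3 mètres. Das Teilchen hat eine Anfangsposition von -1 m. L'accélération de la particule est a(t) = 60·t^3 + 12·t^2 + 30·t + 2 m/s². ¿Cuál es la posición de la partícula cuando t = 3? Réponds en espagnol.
Debemos encontrar la integral de nuestra ecuación de la aceleración a(t) = 60·t^3 + 12·t^2 + 30·t + 2 2 veces. Tomando ∫a(t)dt y aplicando v(0) = -1, encontramos v(t) = 15·t^4 + 4·t^3 + 15·t^2 + 2·t - 1. La integral de la velocidad es la posición. Usando x(0) = -1, obtenemos x(t) = 3·t^5 + t^4 + 5·t^3 + t^2 - t - 1. Tenemos la posición x(t) = 3·t^5 + t^4 + 5·t^3 + t^2 - t - 1. Sustituyendo t = 3: x(3) = 950.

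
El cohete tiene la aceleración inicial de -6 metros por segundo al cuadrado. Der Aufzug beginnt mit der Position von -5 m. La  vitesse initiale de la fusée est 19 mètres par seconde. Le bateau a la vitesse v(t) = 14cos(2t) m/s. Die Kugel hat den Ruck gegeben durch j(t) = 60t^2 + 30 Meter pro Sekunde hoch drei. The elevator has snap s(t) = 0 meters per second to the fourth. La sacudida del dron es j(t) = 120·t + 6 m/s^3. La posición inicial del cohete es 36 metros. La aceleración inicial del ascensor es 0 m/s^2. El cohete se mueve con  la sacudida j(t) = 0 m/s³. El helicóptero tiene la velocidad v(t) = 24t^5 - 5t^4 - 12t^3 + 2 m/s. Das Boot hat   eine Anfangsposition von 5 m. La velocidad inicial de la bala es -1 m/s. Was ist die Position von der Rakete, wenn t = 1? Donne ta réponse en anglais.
To solve this, we need to take 3 integrals of our jerk equation j(t) = 0. The antiderivative of jerk, with a(0) = -6, gives acceleration: a(t) = -6. Finding the antiderivative of a(t) and using v(0) = 19: v(t) = 19 - 6·t. The antiderivative of velocity, with x(0) = 36, gives position: x(t) = -3·t^2 + 19·t + 36. We have position x(t) = -3·t^2 + 19·t + 36. Substituting t = 1: x(1) = 52.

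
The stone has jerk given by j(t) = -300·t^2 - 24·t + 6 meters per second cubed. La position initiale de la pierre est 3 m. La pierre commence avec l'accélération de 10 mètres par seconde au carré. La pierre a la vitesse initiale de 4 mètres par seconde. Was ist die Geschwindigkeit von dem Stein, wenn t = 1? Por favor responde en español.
Partiendo de la sacudida j(t) = -300·t^2 - 24·t + 6, tomamos 2 antiderivadas. La integral de la sacudida es la aceleración. Usando a(0) = 10, obtenemos a(t) = -100·t^3 - 12·t^2 + 6·t + 10. Tomando ∫a(t)dt y aplicando v(0) = 4, encontramos v(t) = -25·t^4 - 4·t^3 + 3·t^2 + 10·t + 4. De la ecuación de la velocidad v(t) = -25·t^4 - 4·t^3 + 3·t^2 + 10·t + 4, sustituimos t = 1 para obtener v = -12.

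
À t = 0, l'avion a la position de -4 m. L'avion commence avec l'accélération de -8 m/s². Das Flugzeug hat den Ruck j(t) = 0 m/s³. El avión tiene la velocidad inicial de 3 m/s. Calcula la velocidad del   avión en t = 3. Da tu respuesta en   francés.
Nous devons trouver la primitive de notre équation du jerk j(t) = 0 2 fois. En prenant ∫j(t)dt et en appliquant a(0) = -8, nous trouvons a(t) = -8. La primitive de l'accélération est la vitesse. En utilisant v(0) = 3, nous obtenons v(t) = 3 - 8·t. De l'équation de la vitesse v(t) = 3 - 8·t, nous substituons t = 3 pour obtenir v = -21.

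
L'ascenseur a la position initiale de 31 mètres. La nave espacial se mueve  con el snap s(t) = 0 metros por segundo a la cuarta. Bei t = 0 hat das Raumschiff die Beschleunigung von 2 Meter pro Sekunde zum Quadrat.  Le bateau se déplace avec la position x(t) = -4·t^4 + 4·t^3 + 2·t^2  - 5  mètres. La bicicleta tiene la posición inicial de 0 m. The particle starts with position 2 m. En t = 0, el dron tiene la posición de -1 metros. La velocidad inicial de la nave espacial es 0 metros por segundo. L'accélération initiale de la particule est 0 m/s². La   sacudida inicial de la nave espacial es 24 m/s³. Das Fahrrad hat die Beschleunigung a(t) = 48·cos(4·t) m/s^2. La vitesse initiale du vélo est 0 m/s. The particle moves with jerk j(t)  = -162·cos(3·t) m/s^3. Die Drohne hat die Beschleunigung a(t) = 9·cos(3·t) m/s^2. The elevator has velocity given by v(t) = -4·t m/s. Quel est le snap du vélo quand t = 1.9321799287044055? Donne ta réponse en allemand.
Um dies zu lösen, müssen wir 2 Ableitungen unserer Gleichung für die Beschleunigung a(t) = 48·cos(4·t) nehmen. Die Ableitung von der Beschleunigung ergibt den Ruck: j(t) = -192·sin(4·t). Mit d/dt von j(t) finden wir s(t) = -768·cos(4·t). Mit s(t) = -768·cos(4·t) und Einsetzen von t = 1.9321799287044055, finden wir s = -95.9497763959687.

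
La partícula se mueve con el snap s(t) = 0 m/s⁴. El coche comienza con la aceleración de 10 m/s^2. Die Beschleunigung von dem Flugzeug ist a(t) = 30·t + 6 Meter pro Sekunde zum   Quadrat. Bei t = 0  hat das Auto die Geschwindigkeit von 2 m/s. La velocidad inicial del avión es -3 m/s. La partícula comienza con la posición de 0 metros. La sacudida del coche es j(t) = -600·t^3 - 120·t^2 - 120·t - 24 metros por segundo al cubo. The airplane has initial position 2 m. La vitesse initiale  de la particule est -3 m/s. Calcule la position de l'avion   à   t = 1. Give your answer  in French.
Nous devons intégrer notre équation de l'accélération a(t) = 30·t + 6 2 fois. En prenant ∫a(t)dt et en appliquant v(0) = -3, nous trouvons v(t) = 15·t^2 + 6·t - 3. L'intégrale de la vitesse est la position. En utilisant x(0) = 2, nous obtenons x(t) = 5·t^3 + 3·t^2 - 3·t + 2. En utilisant x(t) = 5·t^3 + 3·t^2 - 3·t + 2 et en substituant t = 1, nous trouvons x = 7.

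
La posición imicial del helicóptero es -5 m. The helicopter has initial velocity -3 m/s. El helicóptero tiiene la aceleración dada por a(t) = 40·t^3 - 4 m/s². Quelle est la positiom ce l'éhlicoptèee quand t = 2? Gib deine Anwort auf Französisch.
Nous devons intégrer notre équation de l'accélération a(t) = 40·t^3 - 4 2 fois. En prenant ∫a(t)dt et en appliquant v(0) = -3, nous trouvons v(t) = 10·t^4 - 4·t - 3. L'intégrale de la vitesse, avec x(0) = -5, donne la position: x(t) = 2·t^5 - 2·t^2 - 3·t - 5. En utilisant x(t) = 2·t^5 - 2·t^2 - 3·t - 5 et en substituant t = 2, nous trouvons x = 45.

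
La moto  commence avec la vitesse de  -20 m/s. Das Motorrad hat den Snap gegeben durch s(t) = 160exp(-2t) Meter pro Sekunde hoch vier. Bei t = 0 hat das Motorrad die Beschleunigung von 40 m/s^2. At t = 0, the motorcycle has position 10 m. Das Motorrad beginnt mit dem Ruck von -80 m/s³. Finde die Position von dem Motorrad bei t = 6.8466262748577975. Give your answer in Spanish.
Necesitamos integrar nuestra ecuación del snap s(t) = 160·exp(-2·t) 4 veces. La integral del snap, con j(0) = -80, da la sacudida: j(t) = -80·exp(-2·t). La integral de la sacudida, con a(0) = 40, da la aceleración: a(t) = 40·exp(-2·t). Tomando ∫a(t)dt y aplicando v(0) = -20, encontramos v(t) = -20·exp(-2·t). La integral de la velocidad es la posición. Usando x(0) = 10, obtenemos x(t) = 10·exp(-2·t). Tenemos la posición x(t) = 10·exp(-2·t). Sustituyendo t = 6.8466262748577975: x(6.8466262748577975) = 0.0000113004562526367.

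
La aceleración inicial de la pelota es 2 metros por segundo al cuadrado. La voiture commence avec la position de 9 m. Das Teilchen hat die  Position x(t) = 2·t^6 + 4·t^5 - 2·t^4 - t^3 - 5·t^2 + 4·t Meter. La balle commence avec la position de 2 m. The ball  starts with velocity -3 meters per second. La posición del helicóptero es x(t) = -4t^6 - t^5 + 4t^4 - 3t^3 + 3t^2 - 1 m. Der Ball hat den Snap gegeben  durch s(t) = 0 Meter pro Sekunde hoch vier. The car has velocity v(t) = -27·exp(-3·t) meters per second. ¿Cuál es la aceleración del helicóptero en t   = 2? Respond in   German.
Wir müssen unsere Gleichung für die Position x(t) = -4·t^6 - t^5 + 4·t^4 - 3·t^3 + 3·t^2 - 1 2-mal ableiten. Durch Ableiten von der Position erhalten wir die Geschwindigkeit: v(t) = -24·t^5 - 5·t^4 + 16·t^3 - 9·t^2 + 6·t. Durch Ableiten von der Geschwindigkeit erhalten wir die Beschleunigung: a(t) = -120·t^4 - 20·t^3 + 48·t^2 - 18·t + 6. Wir haben die Beschleunigung a(t) = -120·t^4 - 20·t^3 + 48·t^2 - 18·t + 6. Durch Einsetzen von t = 2: a(2) = -1918.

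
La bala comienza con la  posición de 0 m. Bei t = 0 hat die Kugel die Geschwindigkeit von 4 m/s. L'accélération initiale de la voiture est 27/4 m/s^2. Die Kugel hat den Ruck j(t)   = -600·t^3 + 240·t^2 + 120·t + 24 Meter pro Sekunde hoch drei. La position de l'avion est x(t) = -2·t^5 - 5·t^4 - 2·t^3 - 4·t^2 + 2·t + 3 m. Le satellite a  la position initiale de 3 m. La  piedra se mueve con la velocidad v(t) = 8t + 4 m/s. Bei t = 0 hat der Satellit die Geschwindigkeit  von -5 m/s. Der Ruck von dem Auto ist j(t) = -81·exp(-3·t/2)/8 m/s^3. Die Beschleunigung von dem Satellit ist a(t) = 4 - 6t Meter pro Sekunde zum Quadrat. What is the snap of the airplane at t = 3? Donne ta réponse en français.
En partant de la position x(t) = -2·t^5 - 5·t^4 - 2·t^3 - 4·t^2 + 2·t + 3, nous prenons 4 dérivées. En dérivant la position, nous obtenons la vitesse: v(t) = -10·t^4 - 20·t^3 - 6·t^2 - 8·t + 2. La dérivée de la vitesse donne l'accélération: a(t) = -40·t^3 - 60·t^2 - 12·t - 8. La dérivée de l'accélération donne le jerk: j(t) = -120·t^2 - 120·t - 12. En dérivant le jerk, nous obtenons le snap: s(t) = -240·t - 120. En utilisant s(t) = -240·t - 120 et en substituant t = 3, nous trouvons s = -840.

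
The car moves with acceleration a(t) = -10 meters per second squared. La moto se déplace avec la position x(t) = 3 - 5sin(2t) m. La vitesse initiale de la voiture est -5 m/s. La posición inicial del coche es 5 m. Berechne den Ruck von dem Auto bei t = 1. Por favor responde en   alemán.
Ausgehend von der Beschleunigung a(t) = -10, nehmen wir 1 Ableitung. Die Ableitung von der Beschleunigung ergibt den Ruck: j(t) = 0. Aus der Gleichung für den Ruck j(t) = 0, setzen wir t = 1 ein und erhalten j = 0.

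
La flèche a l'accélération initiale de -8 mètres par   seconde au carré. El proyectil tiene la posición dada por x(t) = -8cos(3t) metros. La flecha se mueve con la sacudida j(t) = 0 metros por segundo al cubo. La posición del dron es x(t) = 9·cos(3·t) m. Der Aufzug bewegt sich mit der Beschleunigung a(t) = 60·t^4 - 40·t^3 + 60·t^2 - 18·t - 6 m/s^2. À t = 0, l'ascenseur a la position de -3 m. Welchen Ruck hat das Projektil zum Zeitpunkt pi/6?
Wir müssen unsere Gleichung für die Position x(t) = -8·cos(3·t) 3-mal ableiten. Die Ableitung von der Position ergibt die Geschwindigkeit: v(t) = 24·sin(3·t). Durch Ableiten von der Geschwindigkeit erhalten wir die Beschleunigung: a(t) = 72·cos(3·t). Durch Ableiten von der Beschleunigung erhalten wir den Ruck: j(t) = -216·sin(3·t). Wir haben den Ruck j(t) = -216·sin(3·t). Durch Einsetzen von t = pi/6: j(pi/6) = -216.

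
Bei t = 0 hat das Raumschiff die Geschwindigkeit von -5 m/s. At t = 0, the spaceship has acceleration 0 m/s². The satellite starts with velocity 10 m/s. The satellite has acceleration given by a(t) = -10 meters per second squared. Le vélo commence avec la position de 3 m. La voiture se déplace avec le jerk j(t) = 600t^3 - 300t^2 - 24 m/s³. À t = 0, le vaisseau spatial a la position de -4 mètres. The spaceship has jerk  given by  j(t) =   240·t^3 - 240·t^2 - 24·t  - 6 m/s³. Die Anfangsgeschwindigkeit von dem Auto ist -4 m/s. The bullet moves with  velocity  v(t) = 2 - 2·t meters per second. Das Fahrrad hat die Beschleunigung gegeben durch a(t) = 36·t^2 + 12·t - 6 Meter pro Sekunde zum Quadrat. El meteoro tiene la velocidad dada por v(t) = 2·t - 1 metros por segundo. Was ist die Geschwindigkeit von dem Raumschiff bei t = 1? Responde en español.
Debemos encontrar la antiderivada de nuestra ecuación de la sacudida j(t) = 240·t^3 - 240·t^2 - 24·t - 6 2 veces. La integral de la sacudida es la aceleración. Usando a(0) = 0, obtenemos a(t) = 2·t·(30·t^3 - 40·t^2 - 6·t - 3). Integrando la aceleración y usando la condición inicial v(0) = -5, obtenemos v(t) = 12·t^5 - 20·t^4 - 4·t^3 - 3·t^2 - 5. De la ecuación de la velocidad v(t) = 12·t^5 - 20·t^4 - 4·t^3 - 3·t^2 - 5, sustituimos t = 1 para obtener v = -20.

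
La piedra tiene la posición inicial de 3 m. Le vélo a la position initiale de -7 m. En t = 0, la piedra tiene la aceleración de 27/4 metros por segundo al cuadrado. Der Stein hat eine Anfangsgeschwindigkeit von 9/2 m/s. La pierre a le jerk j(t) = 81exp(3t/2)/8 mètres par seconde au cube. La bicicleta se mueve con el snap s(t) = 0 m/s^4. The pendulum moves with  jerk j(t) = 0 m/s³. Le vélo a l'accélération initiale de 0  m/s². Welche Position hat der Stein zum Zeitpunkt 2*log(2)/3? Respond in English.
To solve this, we need to take 3 antiderivatives of our jerk equation j(t) = 81·exp(3·t/2)/8. Taking ∫j(t)dt and applying a(0) = 27/4, we find a(t) = 27·exp(3·t/2)/4. The integral of acceleration is velocity. Using v(0) = 9/2, we get v(t) = 9·exp(3·t/2)/2. Taking ∫v(t)dt and applying x(0) = 3, we find x(t) = 3·exp(3·t/2). From the given position equation x(t) = 3·exp(3·t/2), we substitute t = 2*log(2)/3 to get x = 6.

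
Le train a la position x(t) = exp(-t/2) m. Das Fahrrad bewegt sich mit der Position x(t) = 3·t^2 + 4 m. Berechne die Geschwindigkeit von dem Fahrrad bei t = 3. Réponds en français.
En partant de la position x(t) = 3·t^2 + 4, nous prenons 1 dérivée. En dérivant la position, nous obtenons la vitesse: v(t) = 6·t. En utilisant v(t) = 6·t et en substituant t = 3, nous trouvons v = 18.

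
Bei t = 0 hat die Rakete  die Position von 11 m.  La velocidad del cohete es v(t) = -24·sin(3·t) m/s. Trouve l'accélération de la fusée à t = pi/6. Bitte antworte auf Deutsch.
Ausgehend von der Geschwindigkeit v(t) = -24·sin(3·t), nehmen wir 1 Ableitung. Mit d/dt von v(t) finden wir a(t) = -72·cos(3·t). Mit a(t) = -72·cos(3·t) und Einsetzen von t = pi/6, finden wir a = 0.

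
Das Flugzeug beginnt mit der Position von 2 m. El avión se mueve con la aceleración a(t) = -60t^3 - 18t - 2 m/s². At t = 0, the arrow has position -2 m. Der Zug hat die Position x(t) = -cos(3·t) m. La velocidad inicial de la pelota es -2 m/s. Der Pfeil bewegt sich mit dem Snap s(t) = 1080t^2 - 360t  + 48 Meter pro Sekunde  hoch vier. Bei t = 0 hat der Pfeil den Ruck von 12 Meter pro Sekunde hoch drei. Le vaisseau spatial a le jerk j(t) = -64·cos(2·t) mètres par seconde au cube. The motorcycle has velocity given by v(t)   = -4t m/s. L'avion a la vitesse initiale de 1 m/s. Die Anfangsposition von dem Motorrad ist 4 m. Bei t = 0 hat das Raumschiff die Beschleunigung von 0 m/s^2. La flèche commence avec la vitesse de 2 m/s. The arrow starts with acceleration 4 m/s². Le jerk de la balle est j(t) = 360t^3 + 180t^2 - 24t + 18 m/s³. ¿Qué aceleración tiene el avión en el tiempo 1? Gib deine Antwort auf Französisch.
De l'équation de l'accélération a(t) = -60·t^3 - 18·t - 2, nous substituons t = 1 pour obtenir a = -80.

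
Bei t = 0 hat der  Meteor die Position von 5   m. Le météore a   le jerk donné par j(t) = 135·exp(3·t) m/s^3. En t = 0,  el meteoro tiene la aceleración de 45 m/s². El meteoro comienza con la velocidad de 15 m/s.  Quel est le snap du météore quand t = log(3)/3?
Pour résoudre ceci, nous devons prendre 1 dérivée de notre équation du jerk j(t) = 135·exp(3·t). En dérivant le jerk, nous obtenons le snap: s(t) = 405·exp(3·t). De l'équation du snap s(t) = 405·exp(3·t), nous substituons t = log(3)/3 pour obtenir s = 1215.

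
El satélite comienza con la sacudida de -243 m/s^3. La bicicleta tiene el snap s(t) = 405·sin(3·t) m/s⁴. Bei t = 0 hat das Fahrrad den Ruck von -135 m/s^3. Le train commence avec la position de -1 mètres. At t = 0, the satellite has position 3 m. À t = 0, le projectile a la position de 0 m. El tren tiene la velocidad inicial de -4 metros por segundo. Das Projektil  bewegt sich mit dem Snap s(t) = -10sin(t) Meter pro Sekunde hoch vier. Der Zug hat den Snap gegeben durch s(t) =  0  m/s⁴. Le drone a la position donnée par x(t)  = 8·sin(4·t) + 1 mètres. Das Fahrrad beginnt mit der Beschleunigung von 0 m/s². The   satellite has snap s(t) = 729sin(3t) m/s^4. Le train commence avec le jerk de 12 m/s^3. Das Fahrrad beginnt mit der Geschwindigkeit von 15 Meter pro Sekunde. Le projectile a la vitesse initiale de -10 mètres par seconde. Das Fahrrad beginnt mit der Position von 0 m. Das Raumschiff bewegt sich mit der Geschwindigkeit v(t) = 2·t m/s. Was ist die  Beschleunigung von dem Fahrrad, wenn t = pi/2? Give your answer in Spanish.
Debemos encontrar la antiderivada de nuestra ecuación del snap s(t) = 405·sin(3·t) 2 veces. Tomando ∫s(t)dt y aplicando j(0) = -135, encontramos j(t) = -135·cos(3·t). La integral de la sacudida es la aceleración. Usando a(0) = 0, obtenemos a(t) = -45·sin(3·t). Tenemos la aceleración a(t) = -45·sin(3·t). Sustituyendo t = pi/2: a(pi/2) = 45.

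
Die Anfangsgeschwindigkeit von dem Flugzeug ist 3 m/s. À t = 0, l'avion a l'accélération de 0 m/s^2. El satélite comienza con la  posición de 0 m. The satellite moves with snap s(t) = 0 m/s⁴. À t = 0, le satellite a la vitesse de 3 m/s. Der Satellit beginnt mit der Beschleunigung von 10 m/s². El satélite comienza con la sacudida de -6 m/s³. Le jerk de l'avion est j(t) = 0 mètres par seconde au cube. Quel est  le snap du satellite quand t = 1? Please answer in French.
De l'équation du snap s(t) = 0, nous substituons t = 1 pour obtenir s = 0.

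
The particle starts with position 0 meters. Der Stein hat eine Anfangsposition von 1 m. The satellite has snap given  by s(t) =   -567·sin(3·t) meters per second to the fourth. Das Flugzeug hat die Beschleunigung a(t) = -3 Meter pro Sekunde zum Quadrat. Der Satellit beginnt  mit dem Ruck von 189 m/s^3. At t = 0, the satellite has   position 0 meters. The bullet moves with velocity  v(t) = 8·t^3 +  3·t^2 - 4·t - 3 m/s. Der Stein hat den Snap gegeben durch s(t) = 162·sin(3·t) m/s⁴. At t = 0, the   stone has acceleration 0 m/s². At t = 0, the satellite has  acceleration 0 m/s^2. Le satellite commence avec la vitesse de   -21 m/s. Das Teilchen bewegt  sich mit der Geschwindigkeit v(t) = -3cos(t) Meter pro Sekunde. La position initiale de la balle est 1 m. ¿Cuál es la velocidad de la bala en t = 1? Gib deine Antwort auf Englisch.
Using v(t) = 8·t^3 + 3·t^2 - 4·t - 3 and substituting t = 1, we find v = 4.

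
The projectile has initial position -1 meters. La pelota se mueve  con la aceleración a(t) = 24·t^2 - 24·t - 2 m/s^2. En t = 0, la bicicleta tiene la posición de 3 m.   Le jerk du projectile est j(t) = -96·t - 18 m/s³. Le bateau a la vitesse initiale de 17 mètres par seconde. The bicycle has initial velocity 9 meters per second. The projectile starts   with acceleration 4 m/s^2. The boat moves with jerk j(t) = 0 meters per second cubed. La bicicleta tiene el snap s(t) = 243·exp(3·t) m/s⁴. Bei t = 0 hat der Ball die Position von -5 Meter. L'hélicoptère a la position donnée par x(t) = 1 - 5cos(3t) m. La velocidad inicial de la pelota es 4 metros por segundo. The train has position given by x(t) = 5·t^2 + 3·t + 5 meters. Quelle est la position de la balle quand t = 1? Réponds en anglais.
To find the answer, we compute 2 integrals of a(t) = 24·t^2 - 24·t - 2. The antiderivative of acceleration is velocity. Using v(0) = 4, we get v(t) = 8·t^3 - 12·t^2 - 2·t + 4. Finding the antiderivative of v(t) and using x(0) = -5: x(t) = 2·t^4 - 4·t^3 - t^2 + 4·t - 5. From the given position equation x(t) = 2·t^4 - 4·t^3 - t^2 + 4·t - 5, we substitute t = 1 to get x = -4.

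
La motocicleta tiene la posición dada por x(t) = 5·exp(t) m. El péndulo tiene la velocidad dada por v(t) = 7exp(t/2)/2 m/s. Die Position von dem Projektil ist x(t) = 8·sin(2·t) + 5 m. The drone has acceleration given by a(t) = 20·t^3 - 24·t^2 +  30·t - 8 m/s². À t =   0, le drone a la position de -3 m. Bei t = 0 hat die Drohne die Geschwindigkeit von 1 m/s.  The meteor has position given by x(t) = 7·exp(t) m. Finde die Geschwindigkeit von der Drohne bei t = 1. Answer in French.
Nous devons intégrer notre équation de l'accélération a(t) = 20·t^3 - 24·t^2 + 30·t - 8 1 fois. En prenant ∫a(t)dt et en appliquant v(0) = 1, nous trouvons v(t) = 5·t^4 - 8·t^3 + 15·t^2 - 8·t + 1. En utilisant v(t) = 5·t^4 - 8·t^3 + 15·t^2 - 8·t + 1 et en substituant t = 1, nous trouvons v = 5.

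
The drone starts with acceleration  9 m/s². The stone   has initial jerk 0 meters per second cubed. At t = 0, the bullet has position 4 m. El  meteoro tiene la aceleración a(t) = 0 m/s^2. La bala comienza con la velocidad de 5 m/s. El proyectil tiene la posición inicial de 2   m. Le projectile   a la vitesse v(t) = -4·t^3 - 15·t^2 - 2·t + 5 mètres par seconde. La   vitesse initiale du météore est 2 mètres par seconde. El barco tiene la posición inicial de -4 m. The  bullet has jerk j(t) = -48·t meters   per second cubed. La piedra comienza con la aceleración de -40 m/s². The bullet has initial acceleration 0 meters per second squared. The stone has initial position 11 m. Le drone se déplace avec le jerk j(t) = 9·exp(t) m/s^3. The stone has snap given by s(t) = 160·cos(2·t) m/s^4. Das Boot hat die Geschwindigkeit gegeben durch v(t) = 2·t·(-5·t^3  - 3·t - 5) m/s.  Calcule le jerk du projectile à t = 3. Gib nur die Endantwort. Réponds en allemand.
Die Antwort ist -102.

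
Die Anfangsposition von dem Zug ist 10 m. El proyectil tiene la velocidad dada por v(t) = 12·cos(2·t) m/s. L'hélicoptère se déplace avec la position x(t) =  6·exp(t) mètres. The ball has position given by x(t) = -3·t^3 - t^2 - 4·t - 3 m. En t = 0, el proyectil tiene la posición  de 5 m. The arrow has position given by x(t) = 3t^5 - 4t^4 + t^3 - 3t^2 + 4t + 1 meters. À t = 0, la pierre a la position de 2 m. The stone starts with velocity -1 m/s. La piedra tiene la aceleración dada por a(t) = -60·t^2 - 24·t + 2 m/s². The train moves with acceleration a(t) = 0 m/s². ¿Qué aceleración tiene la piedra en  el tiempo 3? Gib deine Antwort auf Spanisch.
Usando a(t) = -60·t^2 - 24·t + 2 y sustituyendo t = 3, encontramos a = -610.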